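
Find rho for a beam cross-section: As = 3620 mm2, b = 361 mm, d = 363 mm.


rho = As / (b * d)
= 3620 / (361 * 363)
= 0.0276

0.0276


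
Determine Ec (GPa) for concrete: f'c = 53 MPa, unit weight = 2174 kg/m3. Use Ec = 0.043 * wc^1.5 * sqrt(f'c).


Ec = 0.043 * 2174^1.5 * sqrt(53) / 1000
= 31.73 GPa

31.73


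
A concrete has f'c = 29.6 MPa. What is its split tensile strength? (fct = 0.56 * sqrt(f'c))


fct = 0.56 * sqrt(29.6)
= 0.56 * 5.441
= 3.047 MPa

3.047


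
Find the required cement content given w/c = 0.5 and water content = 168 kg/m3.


Cement = water / (w/c)
= 168 / 0.5
= 336.0 kg/m3

336.0


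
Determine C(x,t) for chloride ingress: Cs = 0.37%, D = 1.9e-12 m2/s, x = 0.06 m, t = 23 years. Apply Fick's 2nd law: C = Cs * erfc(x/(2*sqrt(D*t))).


t_seconds = 23 * 365.25 * 24 * 3600 = 725824800.0 s
arg = 0.06 / (2 * sqrt(1.9e-12 * 725824800.0))
= 0.8078
erfc(0.8078) = 0.2533
C = 0.37 * 0.2533 = 0.0937%

0.0937


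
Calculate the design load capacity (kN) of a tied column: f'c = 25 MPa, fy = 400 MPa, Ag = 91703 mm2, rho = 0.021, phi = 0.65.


Ast = rho * Ag = 0.021 * 91703 = 1925.763 mm2
phi*Pn = 0.65 * 0.80 * (0.85 * 25 * (91703 - 1925.763) + 400 * 1925.763) / 1000
= 1392.6 kN

1392.6


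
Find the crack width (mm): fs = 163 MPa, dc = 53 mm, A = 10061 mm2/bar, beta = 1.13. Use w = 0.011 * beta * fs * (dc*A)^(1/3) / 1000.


w = 0.011 * beta * fs * (dc * A)^(1/3) / 1000
= 0.011 * 1.13 * 163 * (53 * 10061)^(1/3) / 1000
= 0.164 mm

0.164


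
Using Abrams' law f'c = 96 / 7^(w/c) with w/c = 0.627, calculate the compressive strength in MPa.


f'c = 96 / 7^0.627
= 96 / 3.387
= 28.34 MPa

28.34


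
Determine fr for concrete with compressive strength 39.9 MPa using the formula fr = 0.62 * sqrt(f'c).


fr = 0.62 * sqrt(39.9)
= 3.916 MPa

3.916


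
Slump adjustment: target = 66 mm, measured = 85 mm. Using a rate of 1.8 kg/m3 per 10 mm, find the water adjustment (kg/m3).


Difference = 66 - 85 = -19 mm
Water adjustment = -19 * 1.8 / 10 = -3.4 kg/m3

-3.4


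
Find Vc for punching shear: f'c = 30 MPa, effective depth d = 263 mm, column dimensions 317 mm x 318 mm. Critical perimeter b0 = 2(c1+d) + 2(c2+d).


b0 = 2*(317 + 263) + 2*(318 + 263) = 2322 mm
Vc = 0.33 * sqrt(30) * 2322 * 263 / 1000
= 1103.81 kN

1103.81


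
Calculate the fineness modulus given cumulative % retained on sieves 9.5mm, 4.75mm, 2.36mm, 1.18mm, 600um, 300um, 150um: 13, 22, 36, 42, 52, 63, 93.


FM = sum(cumulative % retained) / 100
= 321 / 100
= 3.21

3.21


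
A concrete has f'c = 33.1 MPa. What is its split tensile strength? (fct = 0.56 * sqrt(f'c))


fct = 0.56 * sqrt(33.1)
= 0.56 * 5.753
= 3.222 MPa

3.222


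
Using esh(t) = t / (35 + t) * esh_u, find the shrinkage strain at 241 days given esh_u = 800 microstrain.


esh(241) = 241 / (35 + 241) * 800
= 241 / 276 * 800
= 698.6 microstrain

698.6


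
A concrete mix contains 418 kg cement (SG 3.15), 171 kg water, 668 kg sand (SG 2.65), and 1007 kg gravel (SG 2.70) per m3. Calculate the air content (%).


Vol cement = 418 / (3.15 * 1000) = 0.132698 m3
Vol water = 171 / 1000 = 0.171 m3
Vol sand = 668 / (2.65 * 1000) = 0.252075 m3
Vol gravel = 1007 / (2.70 * 1000) = 0.372963 m3
Total solid + water volume = 0.928737 m3
Air = (1 - 0.928737) * 100 = 7.13%

7.13


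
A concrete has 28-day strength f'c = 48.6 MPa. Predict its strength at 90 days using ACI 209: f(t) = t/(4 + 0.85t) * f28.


f(90) = 90 / (4 + 0.85 * 90) * 48.6
= 90 / 80.5 * 48.6
= 54.34 MPa

54.34


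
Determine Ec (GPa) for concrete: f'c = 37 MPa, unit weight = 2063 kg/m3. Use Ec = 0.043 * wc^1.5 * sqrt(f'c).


Ec = 0.043 * 2063^1.5 * sqrt(37) / 1000
= 24.51 GPa

24.51


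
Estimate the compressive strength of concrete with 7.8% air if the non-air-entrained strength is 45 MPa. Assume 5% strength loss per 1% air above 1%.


Strength loss = (7.8 - 1) * 5 = 34.0%
f'c = 45 * (1 - 34.0/100)
= 29.7 MPa

29.7


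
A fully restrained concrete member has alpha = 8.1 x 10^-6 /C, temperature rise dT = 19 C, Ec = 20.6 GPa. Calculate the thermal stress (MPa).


sigma = alpha * dT * Ec
= 8.1e-6 * 19 * 20.6 * 1000
= 3.17 MPa

3.17


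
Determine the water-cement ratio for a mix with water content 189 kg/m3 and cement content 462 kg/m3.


w/c = water / cement
w/c = 189 / 462 = 0.409

0.409


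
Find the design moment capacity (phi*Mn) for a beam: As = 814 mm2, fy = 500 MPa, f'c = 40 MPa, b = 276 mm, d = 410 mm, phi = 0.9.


a = As * fy / (0.85 * f'c * b)
= 814 * 500 / (0.85 * 40 * 276)
= 43.3717 mm
Mn = As * fy * (d - a/2) / 10^6
= 158.0439 kN-m
phi*Mn = 0.9 * 158.0439 = 142.24 kN-m

142.24


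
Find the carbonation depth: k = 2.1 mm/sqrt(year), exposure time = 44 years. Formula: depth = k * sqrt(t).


depth = k * sqrt(t)
= 2.1 * sqrt(44)
= 13.93 mm

13.93


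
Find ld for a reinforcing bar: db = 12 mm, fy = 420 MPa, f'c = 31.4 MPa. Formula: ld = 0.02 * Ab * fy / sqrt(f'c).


Ab = pi * 12^2 / 4 = 113.097 mm2
ld = 0.02 * 113.097 * 420 / sqrt(31.4)
= 169.5 mm

169.5


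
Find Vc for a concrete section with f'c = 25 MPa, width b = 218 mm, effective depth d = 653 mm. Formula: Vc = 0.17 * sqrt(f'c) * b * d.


Vc = 0.17 * sqrt(25) * 218 * 653 / 1000
= 121.0 kN

121.0


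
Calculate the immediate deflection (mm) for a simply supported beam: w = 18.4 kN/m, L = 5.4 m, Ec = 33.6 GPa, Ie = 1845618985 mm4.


Convert: L = 5.4 m = 5400 mm, Ec = 33.6 GPa = 33600 MPa
delta = 5 * 18.4 * 5400^4 / (384 * 33600 * 1845618985)
= 3.29 mm

3.29


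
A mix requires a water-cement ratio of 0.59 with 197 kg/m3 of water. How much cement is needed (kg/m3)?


Cement = water / (w/c)
= 197 / 0.59
= 333.9 kg/m3

333.9


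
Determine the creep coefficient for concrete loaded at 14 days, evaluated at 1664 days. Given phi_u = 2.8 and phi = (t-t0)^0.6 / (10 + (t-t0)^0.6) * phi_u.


dt = 1664 - 14 = 1650
phi = 1650^0.6 / (10 + 1650^0.6) * 2.8
= 2.506

2.506


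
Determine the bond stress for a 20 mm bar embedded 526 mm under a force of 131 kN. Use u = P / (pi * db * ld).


u = P / (pi * db * ld)
= 131 * 1000 / (pi * 20 * 526)
= 3.964 MPa

3.964


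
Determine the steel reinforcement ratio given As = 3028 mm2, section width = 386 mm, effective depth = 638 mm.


rho = As / (b * d)
= 3028 / (386 * 638)
= 0.0123

0.0123


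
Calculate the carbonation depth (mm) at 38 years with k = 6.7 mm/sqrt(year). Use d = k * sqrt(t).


depth = k * sqrt(t)
= 6.7 * sqrt(38)
= 41.3 mm

41.3


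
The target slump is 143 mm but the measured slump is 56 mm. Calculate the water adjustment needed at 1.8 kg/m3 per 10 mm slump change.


Difference = 143 - 56 = 87 mm
Water adjustment = 87 * 1.8 / 10 = 15.7 kg/m3

15.7


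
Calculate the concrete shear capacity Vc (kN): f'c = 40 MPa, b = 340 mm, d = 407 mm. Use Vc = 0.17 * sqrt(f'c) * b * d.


Vc = 0.17 * sqrt(40) * 340 * 407 / 1000
= 148.78 kN

148.78


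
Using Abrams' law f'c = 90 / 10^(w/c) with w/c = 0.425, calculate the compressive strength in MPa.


f'c = 90 / 10^0.425
= 90 / 2.661
= 33.83 MPa

33.83


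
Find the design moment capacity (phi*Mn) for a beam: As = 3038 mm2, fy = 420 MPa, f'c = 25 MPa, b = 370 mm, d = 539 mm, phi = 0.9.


a = As * fy / (0.85 * f'c * b)
= 3038 * 420 / (0.85 * 25 * 370)
= 162.2843 mm
Mn = As * fy * (d - a/2) / 10^6
= 584.2083 kN-m
phi*Mn = 0.9 * 584.2083 = 525.79 kN-m

525.79


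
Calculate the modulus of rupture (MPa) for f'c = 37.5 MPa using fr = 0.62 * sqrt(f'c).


fr = 0.62 * sqrt(37.5)
= 3.797 MPa

3.797


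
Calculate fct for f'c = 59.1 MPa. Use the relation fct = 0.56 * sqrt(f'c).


fct = 0.56 * sqrt(59.1)
= 0.56 * 7.688
= 4.305 MPa

4.305


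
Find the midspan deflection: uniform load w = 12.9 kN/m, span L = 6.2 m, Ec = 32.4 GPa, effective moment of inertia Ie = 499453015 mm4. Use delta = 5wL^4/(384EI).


Convert: L = 6.2 m = 6200 mm, Ec = 32.4 GPa = 32400 MPa
delta = 5 * 12.9 * 6200^4 / (384 * 32400 * 499453015)
= 15.34 mm

15.34


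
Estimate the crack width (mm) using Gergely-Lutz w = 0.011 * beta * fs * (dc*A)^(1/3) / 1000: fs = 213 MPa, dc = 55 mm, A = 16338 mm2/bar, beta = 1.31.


w = 0.011 * beta * fs * (dc * A)^(1/3) / 1000
= 0.011 * 1.31 * 213 * (55 * 16338)^(1/3) / 1000
= 0.296 mm

0.296


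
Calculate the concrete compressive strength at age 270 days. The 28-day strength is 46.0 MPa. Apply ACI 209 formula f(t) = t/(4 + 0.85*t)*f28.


f(270) = 270 / (4 + 0.85 * 270) * 46.0
= 270 / 233.5 * 46.0
= 53.19 MPa

53.19


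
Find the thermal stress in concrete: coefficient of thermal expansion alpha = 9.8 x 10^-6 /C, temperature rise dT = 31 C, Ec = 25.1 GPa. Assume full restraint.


sigma = alpha * dT * Ec
= 9.8e-6 * 31 * 25.1 * 1000
= 7.625 MPa

7.625


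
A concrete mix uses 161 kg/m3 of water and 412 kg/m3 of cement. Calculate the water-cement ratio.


w/c = water / cement
w/c = 161 / 412 = 0.391

0.391


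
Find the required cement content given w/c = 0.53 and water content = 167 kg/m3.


Cement = water / (w/c)
= 167 / 0.53
= 315.1 kg/m3

315.1


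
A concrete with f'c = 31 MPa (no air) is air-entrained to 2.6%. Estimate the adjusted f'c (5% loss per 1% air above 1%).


Strength loss = (2.6 - 1) * 5 = 8.0%
f'c = 31 * (1 - 8.0/100)
= 28.52 MPa

28.52


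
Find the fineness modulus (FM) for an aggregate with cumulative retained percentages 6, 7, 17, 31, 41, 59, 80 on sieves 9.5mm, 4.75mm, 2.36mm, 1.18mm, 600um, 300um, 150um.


FM = sum(cumulative % retained) / 100
= 241 / 100
= 2.41

2.41


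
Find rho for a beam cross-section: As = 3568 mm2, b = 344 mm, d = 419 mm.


rho = As / (b * d)
= 3568 / (344 * 419)
= 0.0248

0.0248


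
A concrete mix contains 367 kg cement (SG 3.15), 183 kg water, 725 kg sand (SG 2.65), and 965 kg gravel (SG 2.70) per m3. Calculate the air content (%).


Vol cement = 367 / (3.15 * 1000) = 0.116508 m3
Vol water = 183 / 1000 = 0.183 m3
Vol sand = 725 / (2.65 * 1000) = 0.273585 m3
Vol gravel = 965 / (2.70 * 1000) = 0.357407 m3
Total solid + water volume = 0.9305 m3
Air = (1 - 0.9305) * 100 = 6.95%

6.95


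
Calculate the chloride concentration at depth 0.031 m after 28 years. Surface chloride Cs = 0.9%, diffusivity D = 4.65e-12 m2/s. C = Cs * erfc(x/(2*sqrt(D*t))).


t_seconds = 28 * 365.25 * 24 * 3600 = 883612800.0 s
arg = 0.031 / (2 * sqrt(4.65e-12 * 883612800.0))
= 0.2418
erfc(0.2418) = 0.7324
C = 0.9 * 0.7324 = 0.6591%

0.6591


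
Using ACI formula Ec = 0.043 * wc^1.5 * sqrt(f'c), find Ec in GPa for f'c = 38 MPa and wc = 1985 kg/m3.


Ec = 0.043 * 1985^1.5 * sqrt(38) / 1000
= 23.44 GPa

23.44


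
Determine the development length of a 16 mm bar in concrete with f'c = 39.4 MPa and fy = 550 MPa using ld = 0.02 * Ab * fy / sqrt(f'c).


Ab = pi * 16^2 / 4 = 201.062 mm2
ld = 0.02 * 201.062 * 550 / sqrt(39.4)
= 352.4 mm

352.4


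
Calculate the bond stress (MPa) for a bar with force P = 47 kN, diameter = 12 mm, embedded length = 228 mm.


u = P / (pi * db * ld)
= 47 * 1000 / (pi * 12 * 228)
= 5.468 MPa

5.468


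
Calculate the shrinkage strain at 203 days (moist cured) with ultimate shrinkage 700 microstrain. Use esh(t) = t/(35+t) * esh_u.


esh(203) = 203 / (35 + 203) * 700
= 203 / 238 * 700
= 597.1 microstrain

597.1


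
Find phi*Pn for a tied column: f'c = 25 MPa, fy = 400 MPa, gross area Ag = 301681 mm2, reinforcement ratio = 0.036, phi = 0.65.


Ast = rho * Ag = 0.036 * 301681 = 10860.516 mm2
phi*Pn = 0.65 * 0.80 * (0.85 * 25 * (301681 - 10860.516) + 400 * 10860.516) / 1000
= 5472.55 kN

5472.55


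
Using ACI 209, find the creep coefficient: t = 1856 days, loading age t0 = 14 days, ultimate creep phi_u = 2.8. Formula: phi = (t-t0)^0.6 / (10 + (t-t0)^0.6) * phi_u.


dt = 1856 - 14 = 1842
phi = 1842^0.6 / (10 + 1842^0.6) * 2.8
= 2.523

2.523


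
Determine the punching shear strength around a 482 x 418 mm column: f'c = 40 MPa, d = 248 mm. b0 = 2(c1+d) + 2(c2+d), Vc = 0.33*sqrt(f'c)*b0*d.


b0 = 2*(482 + 248) + 2*(418 + 248) = 2792 mm
Vc = 0.33 * sqrt(40) * 2792 * 248 / 1000
= 1445.14 kN

1445.14


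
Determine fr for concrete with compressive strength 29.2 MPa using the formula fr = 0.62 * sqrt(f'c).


fr = 0.62 * sqrt(29.2)
= 3.35 MPa

3.35


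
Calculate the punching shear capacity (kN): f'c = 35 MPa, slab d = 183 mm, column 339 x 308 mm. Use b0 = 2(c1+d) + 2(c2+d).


b0 = 2*(339 + 183) + 2*(308 + 183) = 2026 mm
Vc = 0.33 * sqrt(35) * 2026 * 183 / 1000
= 723.83 kN

723.83


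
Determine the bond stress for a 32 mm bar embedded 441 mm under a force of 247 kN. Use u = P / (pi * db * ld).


u = P / (pi * db * ld)
= 247 * 1000 / (pi * 32 * 441)
= 5.571 MPa

5.571


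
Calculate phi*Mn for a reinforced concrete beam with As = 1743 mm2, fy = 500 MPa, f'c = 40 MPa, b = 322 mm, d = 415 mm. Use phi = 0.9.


a = As * fy / (0.85 * f'c * b)
= 1743 * 500 / (0.85 * 40 * 322)
= 79.6036 mm
Mn = As * fy * (d - a/2) / 10^6
= 326.9852 kN-m
phi*Mn = 0.9 * 326.9852 = 294.29 kN-m

294.29


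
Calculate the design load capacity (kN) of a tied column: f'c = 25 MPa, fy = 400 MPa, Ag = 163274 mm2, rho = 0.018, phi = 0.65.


Ast = rho * Ag = 0.018 * 163274 = 2938.932 mm2
phi*Pn = 0.65 * 0.80 * (0.85 * 25 * (163274 - 2938.932) + 400 * 2938.932) / 1000
= 2383.0 kN

2383.0


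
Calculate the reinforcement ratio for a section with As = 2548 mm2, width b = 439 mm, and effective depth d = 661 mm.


rho = As / (b * d)
= 2548 / (439 * 661)
= 0.0088

0.0088


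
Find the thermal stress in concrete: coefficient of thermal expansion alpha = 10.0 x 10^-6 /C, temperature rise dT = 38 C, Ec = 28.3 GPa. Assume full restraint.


sigma = alpha * dT * Ec
= 10.0e-6 * 38 * 28.3 * 1000
= 10.754 MPa

10.754


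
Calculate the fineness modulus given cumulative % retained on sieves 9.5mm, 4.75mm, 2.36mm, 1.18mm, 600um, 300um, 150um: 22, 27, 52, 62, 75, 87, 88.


FM = sum(cumulative % retained) / 100
= 413 / 100
= 4.13

4.13


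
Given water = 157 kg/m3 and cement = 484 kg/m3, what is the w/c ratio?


w/c = water / cement
w/c = 157 / 484 = 0.324

0.324


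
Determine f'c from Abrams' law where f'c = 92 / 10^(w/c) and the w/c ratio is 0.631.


f'c = 92 / 10^0.631
= 92 / 4.276
= 21.52 MPa

21.52


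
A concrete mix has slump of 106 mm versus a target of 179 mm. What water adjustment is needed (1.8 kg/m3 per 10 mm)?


Difference = 179 - 106 = 73 mm
Water adjustment = 73 * 1.8 / 10 = 13.1 kg/m3

13.1


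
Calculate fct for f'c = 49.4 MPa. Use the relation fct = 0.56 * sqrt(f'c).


fct = 0.56 * sqrt(49.4)
= 0.56 * 7.029
= 3.936 MPa

3.936


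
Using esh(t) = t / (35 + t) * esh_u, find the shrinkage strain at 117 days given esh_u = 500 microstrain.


esh(117) = 117 / (35 + 117) * 500
= 117 / 152 * 500
= 384.9 microstrain

384.9


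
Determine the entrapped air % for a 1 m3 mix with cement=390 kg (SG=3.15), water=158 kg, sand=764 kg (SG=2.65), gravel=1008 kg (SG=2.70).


Vol cement = 390 / (3.15 * 1000) = 0.12381 m3
Vol water = 158 / 1000 = 0.158 m3
Vol sand = 764 / (2.65 * 1000) = 0.288302 m3
Vol gravel = 1008 / (2.70 * 1000) = 0.373333 m3
Total solid + water volume = 0.943445 m3
Air = (1 - 0.943445) * 100 = 5.66%

5.66


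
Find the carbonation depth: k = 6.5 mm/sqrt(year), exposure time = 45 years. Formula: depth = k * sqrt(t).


depth = k * sqrt(t)
= 6.5 * sqrt(45)
= 43.6 mm

43.6


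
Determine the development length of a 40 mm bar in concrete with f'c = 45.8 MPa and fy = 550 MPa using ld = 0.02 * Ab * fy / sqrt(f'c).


Ab = pi * 40^2 / 4 = 1256.637 mm2
ld = 0.02 * 1256.637 * 550 / sqrt(45.8)
= 2042.5 mm

2042.5


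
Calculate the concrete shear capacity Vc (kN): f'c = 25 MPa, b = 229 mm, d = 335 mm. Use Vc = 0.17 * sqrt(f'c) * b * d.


Vc = 0.17 * sqrt(25) * 229 * 335 / 1000
= 65.21 kN

65.21


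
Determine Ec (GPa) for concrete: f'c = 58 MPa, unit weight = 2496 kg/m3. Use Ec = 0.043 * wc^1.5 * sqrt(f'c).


Ec = 0.043 * 2496^1.5 * sqrt(58) / 1000
= 40.84 GPa

40.84


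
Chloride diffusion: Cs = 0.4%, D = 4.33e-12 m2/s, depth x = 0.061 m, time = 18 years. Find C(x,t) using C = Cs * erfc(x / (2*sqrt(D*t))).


t_seconds = 18 * 365.25 * 24 * 3600 = 568036800.0 s
arg = 0.061 / (2 * sqrt(4.33e-12 * 568036800.0))
= 0.615
erfc(0.615) = 0.3844
C = 0.4 * 0.3844 = 0.1538%

0.1538


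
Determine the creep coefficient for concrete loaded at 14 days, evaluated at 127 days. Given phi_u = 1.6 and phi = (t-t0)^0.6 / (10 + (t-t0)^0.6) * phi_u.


dt = 127 - 14 = 113
phi = 113^0.6 / (10 + 113^0.6) * 1.6
= 1.009

1.009


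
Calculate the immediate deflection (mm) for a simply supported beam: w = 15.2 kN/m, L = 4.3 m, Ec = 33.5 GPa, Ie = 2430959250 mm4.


Convert: L = 4.3 m = 4300 mm, Ec = 33.5 GPa = 33500 MPa
delta = 5 * 15.2 * 4300^4 / (384 * 33500 * 2430959250)
= 0.83 mm

0.83


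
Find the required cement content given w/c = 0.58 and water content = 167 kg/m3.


Cement = water / (w/c)
= 167 / 0.58
= 287.9 kg/m3

287.9


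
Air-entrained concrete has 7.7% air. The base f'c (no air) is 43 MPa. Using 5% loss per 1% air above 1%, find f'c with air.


Strength loss = (7.7 - 1) * 5 = 33.5%
f'c = 43 * (1 - 33.5/100)
= 28.6 MPa

28.6


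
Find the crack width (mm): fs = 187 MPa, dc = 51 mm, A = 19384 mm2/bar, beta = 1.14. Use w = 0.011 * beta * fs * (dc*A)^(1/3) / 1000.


w = 0.011 * beta * fs * (dc * A)^(1/3) / 1000
= 0.011 * 1.14 * 187 * (51 * 19384)^(1/3) / 1000
= 0.234 mm

0.234


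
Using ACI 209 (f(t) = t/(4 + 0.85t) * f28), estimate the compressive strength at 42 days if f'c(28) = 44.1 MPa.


f(42) = 42 / (4 + 0.85 * 42) * 44.1
= 42 / 39.7 * 44.1
= 46.65 MPa

46.65


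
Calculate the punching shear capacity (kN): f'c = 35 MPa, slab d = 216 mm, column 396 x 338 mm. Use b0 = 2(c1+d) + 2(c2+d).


b0 = 2*(396 + 216) + 2*(338 + 216) = 2332 mm
Vc = 0.33 * sqrt(35) * 2332 * 216 / 1000
= 983.4 kN

983.4


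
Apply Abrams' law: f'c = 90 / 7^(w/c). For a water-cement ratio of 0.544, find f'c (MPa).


f'c = 90 / 7^0.544
= 90 / 2.882
= 31.23 MPa

31.23


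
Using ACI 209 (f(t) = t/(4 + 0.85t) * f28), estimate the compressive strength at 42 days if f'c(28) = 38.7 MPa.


f(42) = 42 / (4 + 0.85 * 42) * 38.7
= 42 / 39.7 * 38.7
= 40.94 MPa

40.94


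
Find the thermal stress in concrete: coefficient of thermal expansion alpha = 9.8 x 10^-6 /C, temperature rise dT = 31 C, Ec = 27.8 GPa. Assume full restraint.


sigma = alpha * dT * Ec
= 9.8e-6 * 31 * 27.8 * 1000
= 8.446 MPa

8.446


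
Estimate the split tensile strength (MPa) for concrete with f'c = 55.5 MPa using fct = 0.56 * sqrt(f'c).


fct = 0.56 * sqrt(55.5)
= 0.56 * 7.45
= 4.172 MPa

4.172


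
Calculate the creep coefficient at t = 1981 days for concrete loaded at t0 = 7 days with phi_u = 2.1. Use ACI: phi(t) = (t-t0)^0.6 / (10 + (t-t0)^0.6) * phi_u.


dt = 1981 - 7 = 1974
phi = 1974^0.6 / (10 + 1974^0.6) * 2.1
= 1.9

1.9


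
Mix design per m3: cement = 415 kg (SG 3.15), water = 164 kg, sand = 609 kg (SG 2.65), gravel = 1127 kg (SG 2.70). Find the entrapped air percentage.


Vol cement = 415 / (3.15 * 1000) = 0.131746 m3
Vol water = 164 / 1000 = 0.164 m3
Vol sand = 609 / (2.65 * 1000) = 0.229811 m3
Vol gravel = 1127 / (2.70 * 1000) = 0.417407 m3
Total solid + water volume = 0.942965 m3
Air = (1 - 0.942965) * 100 = 5.7%

5.7


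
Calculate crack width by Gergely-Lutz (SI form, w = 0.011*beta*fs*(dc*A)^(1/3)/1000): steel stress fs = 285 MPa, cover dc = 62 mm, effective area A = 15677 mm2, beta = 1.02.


w = 0.011 * beta * fs * (dc * A)^(1/3) / 1000
= 0.011 * 1.02 * 285 * (62 * 15677)^(1/3) / 1000
= 0.317 mm

0.317


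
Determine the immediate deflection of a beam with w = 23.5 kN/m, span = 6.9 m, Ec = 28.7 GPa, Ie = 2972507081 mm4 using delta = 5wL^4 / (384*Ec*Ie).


Convert: L = 6.9 m = 6900 mm, Ec = 28.7 GPa = 28700 MPa
delta = 5 * 23.5 * 6900^4 / (384 * 28700 * 2972507081)
= 8.13 mm

8.13


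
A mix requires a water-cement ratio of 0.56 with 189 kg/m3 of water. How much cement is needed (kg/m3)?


Cement = water / (w/c)
= 189 / 0.56
= 337.5 kg/m3

337.5


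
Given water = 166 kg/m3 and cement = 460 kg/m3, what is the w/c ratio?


w/c = water / cement
w/c = 166 / 460 = 0.361

0.361


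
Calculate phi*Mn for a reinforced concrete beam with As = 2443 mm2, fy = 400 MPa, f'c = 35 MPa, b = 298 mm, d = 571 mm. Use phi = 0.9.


a = As * fy / (0.85 * f'c * b)
= 2443 * 400 / (0.85 * 35 * 298)
= 110.225 mm
Mn = As * fy * (d - a/2) / 10^6
= 504.1253 kN-m
phi*Mn = 0.9 * 504.1253 = 453.71 kN-m

453.71


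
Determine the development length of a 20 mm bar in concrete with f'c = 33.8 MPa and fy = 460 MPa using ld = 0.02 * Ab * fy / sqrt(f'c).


Ab = pi * 20^2 / 4 = 314.159 mm2
ld = 0.02 * 314.159 * 460 / sqrt(33.8)
= 497.1 mm

497.1


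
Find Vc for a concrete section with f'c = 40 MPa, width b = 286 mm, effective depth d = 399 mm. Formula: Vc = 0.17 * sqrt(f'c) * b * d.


Vc = 0.17 * sqrt(40) * 286 * 399 / 1000
= 122.69 kN

122.69


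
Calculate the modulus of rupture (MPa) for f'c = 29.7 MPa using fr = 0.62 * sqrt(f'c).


fr = 0.62 * sqrt(29.7)
= 3.379 MPa

3.379


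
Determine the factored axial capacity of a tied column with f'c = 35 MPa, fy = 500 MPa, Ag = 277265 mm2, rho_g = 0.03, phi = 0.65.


Ast = rho * Ag = 0.03 * 277265 = 8317.95 mm2
phi*Pn = 0.65 * 0.80 * (0.85 * 35 * (277265 - 8317.95) + 500 * 8317.95) / 1000
= 6323.28 kN

6323.28


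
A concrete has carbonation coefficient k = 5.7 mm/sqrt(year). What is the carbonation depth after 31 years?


depth = k * sqrt(t)
= 5.7 * sqrt(31)
= 31.74 mm

31.74


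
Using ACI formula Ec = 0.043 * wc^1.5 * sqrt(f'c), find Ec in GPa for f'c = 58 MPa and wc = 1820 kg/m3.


Ec = 0.043 * 1820^1.5 * sqrt(58) / 1000
= 25.43 GPa

25.43


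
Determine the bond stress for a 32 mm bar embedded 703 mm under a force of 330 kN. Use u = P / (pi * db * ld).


u = P / (pi * db * ld)
= 330 * 1000 / (pi * 32 * 703)
= 4.669 MPa

4.669


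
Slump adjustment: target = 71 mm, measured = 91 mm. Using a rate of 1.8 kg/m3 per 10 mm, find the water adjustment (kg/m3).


Difference = 71 - 91 = -20 mm
Water adjustment = -20 * 1.8 / 10 = -3.6 kg/m3

-3.6


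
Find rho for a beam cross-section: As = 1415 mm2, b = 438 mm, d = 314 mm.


rho = As / (b * d)
= 1415 / (438 * 314)
= 0.0103

0.0103


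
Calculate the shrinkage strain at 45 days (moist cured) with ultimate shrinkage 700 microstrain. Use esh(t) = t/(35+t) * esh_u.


esh(45) = 45 / (35 + 45) * 700
= 45 / 80 * 700
= 393.8 microstrain

393.8


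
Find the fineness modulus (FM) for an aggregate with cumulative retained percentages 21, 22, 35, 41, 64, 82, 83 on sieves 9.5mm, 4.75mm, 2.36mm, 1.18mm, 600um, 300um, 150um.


FM = sum(cumulative % retained) / 100
= 348 / 100
= 3.48

3.48


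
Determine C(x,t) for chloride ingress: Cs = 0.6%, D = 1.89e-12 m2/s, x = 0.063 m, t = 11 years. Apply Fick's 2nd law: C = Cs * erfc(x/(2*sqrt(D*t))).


t_seconds = 11 * 365.25 * 24 * 3600 = 347133600.0 s
arg = 0.063 / (2 * sqrt(1.89e-12 * 347133600.0))
= 1.2298
erfc(1.2298) = 0.082
C = 0.6 * 0.082 = 0.0492%

0.0492


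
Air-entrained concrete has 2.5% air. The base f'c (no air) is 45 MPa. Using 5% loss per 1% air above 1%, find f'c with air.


Strength loss = (2.5 - 1) * 5 = 7.5%
f'c = 45 * (1 - 7.5/100)
= 41.62 MPa

41.62


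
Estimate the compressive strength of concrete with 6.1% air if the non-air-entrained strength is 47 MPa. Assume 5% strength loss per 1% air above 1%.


Strength loss = (6.1 - 1) * 5 = 25.5%
f'c = 47 * (1 - 25.5/100)
= 35.02 MPa

35.02


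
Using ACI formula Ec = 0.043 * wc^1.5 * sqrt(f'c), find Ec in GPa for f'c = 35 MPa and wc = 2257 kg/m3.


Ec = 0.043 * 2257^1.5 * sqrt(35) / 1000
= 27.28 GPa

27.28


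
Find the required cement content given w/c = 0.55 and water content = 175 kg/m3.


Cement = water / (w/c)
= 175 / 0.55
= 318.2 kg/m3

318.2


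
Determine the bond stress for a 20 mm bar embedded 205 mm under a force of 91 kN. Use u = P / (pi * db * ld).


u = P / (pi * db * ld)
= 91 * 1000 / (pi * 20 * 205)
= 7.065 MPa

7.065


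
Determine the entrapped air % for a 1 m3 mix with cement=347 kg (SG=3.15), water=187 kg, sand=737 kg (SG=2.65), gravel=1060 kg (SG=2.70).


Vol cement = 347 / (3.15 * 1000) = 0.110159 m3
Vol water = 187 / 1000 = 0.187 m3
Vol sand = 737 / (2.65 * 1000) = 0.278113 m3
Vol gravel = 1060 / (2.70 * 1000) = 0.392593 m3
Total solid + water volume = 0.967865 m3
Air = (1 - 0.967865) * 100 = 3.21%

3.21


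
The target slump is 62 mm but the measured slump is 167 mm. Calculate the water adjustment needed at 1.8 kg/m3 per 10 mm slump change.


Difference = 62 - 167 = -105 mm
Water adjustment = -105 * 1.8 / 10 = -18.9 kg/m3

-18.9


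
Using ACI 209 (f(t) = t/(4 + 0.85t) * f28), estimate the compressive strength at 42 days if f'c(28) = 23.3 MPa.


f(42) = 42 / (4 + 0.85 * 42) * 23.3
= 42 / 39.7 * 23.3
= 24.65 MPa

24.65


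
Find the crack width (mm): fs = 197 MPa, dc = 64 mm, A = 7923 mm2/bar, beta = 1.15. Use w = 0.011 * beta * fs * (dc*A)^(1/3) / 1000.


w = 0.011 * beta * fs * (dc * A)^(1/3) / 1000
= 0.011 * 1.15 * 197 * (64 * 7923)^(1/3) / 1000
= 0.199 mm

0.199


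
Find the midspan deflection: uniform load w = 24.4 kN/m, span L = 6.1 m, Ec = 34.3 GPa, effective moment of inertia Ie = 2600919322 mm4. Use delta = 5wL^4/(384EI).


Convert: L = 6.1 m = 6100 mm, Ec = 34.3 GPa = 34300 MPa
delta = 5 * 24.4 * 6100^4 / (384 * 34300 * 2600919322)
= 4.93 mm

4.93


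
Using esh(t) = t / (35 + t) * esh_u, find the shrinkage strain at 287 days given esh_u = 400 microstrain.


esh(287) = 287 / (35 + 287) * 400
= 287 / 322 * 400
= 356.5 microstrain

356.5


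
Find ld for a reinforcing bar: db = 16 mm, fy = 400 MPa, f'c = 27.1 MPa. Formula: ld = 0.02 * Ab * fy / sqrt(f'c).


Ab = pi * 16^2 / 4 = 201.062 mm2
ld = 0.02 * 201.062 * 400 / sqrt(27.1)
= 309.0 mm

309.0


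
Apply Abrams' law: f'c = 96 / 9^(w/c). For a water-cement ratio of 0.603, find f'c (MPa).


f'c = 96 / 9^0.603
= 96 / 3.762
= 25.52 MPa

25.52


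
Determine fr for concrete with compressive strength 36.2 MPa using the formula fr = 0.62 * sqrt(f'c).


fr = 0.62 * sqrt(36.2)
= 3.73 MPa

3.73


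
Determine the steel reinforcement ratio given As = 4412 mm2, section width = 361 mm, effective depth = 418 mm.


rho = As / (b * d)
= 4412 / (361 * 418)
= 0.0292

0.0292


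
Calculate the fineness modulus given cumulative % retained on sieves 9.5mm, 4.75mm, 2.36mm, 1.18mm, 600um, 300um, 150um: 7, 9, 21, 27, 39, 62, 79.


FM = sum(cumulative % retained) / 100
= 244 / 100
= 2.44

2.44


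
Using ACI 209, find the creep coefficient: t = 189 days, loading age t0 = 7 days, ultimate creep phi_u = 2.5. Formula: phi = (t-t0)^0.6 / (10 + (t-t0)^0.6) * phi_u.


dt = 189 - 7 = 182
phi = 182^0.6 / (10 + 182^0.6) * 2.5
= 1.735

1.735


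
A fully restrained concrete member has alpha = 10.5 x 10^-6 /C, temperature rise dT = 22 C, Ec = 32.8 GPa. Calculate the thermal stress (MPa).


sigma = alpha * dT * Ec
= 10.5e-6 * 22 * 32.8 * 1000
= 7.577 MPa

7.577


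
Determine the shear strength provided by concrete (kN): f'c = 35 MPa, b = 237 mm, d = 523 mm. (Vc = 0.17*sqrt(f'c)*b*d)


Vc = 0.17 * sqrt(35) * 237 * 523 / 1000
= 124.66 kN

124.66


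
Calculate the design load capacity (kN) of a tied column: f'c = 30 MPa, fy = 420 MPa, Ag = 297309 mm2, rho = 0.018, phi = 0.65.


Ast = rho * Ag = 0.018 * 297309 = 5351.562 mm2
phi*Pn = 0.65 * 0.80 * (0.85 * 30 * (297309 - 5351.562) + 420 * 5351.562) / 1000
= 5040.14 kN

5040.14


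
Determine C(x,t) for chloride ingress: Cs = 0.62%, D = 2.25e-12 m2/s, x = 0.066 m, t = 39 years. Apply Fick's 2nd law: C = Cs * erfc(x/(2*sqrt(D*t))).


t_seconds = 39 * 365.25 * 24 * 3600 = 1230746400.0 s
arg = 0.066 / (2 * sqrt(2.25e-12 * 1230746400.0))
= 0.6271
erfc(0.6271) = 0.3752
C = 0.62 * 0.3752 = 0.2326%

0.2326


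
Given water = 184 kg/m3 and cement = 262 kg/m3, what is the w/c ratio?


w/c = water / cement
w/c = 184 / 262 = 0.702

0.702


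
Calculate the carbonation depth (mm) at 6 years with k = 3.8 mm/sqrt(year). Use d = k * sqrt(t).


depth = k * sqrt(t)
= 3.8 * sqrt(6)
= 9.31 mm

9.31


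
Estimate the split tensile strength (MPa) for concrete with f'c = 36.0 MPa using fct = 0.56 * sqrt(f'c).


fct = 0.56 * sqrt(36.0)
= 0.56 * 6.0
= 3.36 MPa

3.36


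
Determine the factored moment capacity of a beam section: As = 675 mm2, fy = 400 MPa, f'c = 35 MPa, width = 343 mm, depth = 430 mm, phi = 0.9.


a = As * fy / (0.85 * f'c * b)
= 675 * 400 / (0.85 * 35 * 343)
= 26.4596 mm
Mn = As * fy * (d - a/2) / 10^6
= 112.528 kN-m
phi*Mn = 0.9 * 112.528 = 101.28 kN-m

101.28


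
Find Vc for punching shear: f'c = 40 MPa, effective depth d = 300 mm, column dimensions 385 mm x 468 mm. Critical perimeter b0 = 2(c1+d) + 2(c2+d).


b0 = 2*(385 + 300) + 2*(468 + 300) = 2906 mm
Vc = 0.33 * sqrt(40) * 2906 * 300 / 1000
= 1819.54 kN

1819.54


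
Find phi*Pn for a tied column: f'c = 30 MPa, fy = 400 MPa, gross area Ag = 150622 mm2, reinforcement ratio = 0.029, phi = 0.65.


Ast = rho * Ag = 0.029 * 150622 = 4368.038 mm2
phi*Pn = 0.65 * 0.80 * (0.85 * 30 * (150622 - 4368.038) + 400 * 4368.038) / 1000
= 2847.88 kN

2847.88


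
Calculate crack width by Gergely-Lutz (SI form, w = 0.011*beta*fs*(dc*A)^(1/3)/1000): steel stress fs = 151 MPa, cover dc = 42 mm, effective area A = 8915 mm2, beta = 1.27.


w = 0.011 * beta * fs * (dc * A)^(1/3) / 1000
= 0.011 * 1.27 * 151 * (42 * 8915)^(1/3) / 1000
= 0.152 mm

0.152


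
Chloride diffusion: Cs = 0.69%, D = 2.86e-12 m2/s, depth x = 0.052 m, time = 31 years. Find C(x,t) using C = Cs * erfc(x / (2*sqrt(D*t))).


t_seconds = 31 * 365.25 * 24 * 3600 = 978285600.0 s
arg = 0.052 / (2 * sqrt(2.86e-12 * 978285600.0))
= 0.4915
erfc(0.4915) = 0.487
C = 0.69 * 0.487 = 0.336%

0.336


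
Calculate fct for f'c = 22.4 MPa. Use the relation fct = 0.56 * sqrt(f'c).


fct = 0.56 * sqrt(22.4)
= 0.56 * 4.733
= 2.65 MPa

2.65


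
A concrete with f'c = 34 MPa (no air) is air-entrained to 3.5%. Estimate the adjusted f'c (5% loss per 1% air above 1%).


Strength loss = (3.5 - 1) * 5 = 12.5%
f'c = 34 * (1 - 12.5/100)
= 29.75 MPa

29.75


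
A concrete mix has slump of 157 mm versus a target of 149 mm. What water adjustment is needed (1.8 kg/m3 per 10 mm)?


Difference = 149 - 157 = -8 mm
Water adjustment = -8 * 1.8 / 10 = -1.4 kg/m3

-1.4


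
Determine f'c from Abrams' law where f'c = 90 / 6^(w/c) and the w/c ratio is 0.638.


f'c = 90 / 6^0.638
= 90 / 3.137
= 28.69 MPa

28.69


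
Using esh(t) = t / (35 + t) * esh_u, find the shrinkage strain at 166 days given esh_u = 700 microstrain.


esh(166) = 166 / (35 + 166) * 700
= 166 / 201 * 700
= 578.1 microstrain

578.1


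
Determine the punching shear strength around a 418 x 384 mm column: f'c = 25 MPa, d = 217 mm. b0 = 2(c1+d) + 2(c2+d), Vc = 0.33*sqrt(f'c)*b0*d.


b0 = 2*(418 + 217) + 2*(384 + 217) = 2472 mm
Vc = 0.33 * sqrt(25) * 2472 * 217 / 1000
= 885.1 kN

885.1


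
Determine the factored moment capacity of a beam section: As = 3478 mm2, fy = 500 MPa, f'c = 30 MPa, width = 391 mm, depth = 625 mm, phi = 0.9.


a = As * fy / (0.85 * f'c * b)
= 3478 * 500 / (0.85 * 30 * 391)
= 174.4145 mm
Mn = As * fy * (d - a/2) / 10^6
= 935.2216 kN-m
phi*Mn = 0.9 * 935.2216 = 841.7 kN-m

841.7


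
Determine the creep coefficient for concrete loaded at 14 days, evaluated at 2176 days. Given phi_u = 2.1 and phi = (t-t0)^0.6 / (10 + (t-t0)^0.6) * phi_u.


dt = 2176 - 14 = 2162
phi = 2162^0.6 / (10 + 2162^0.6) * 2.1
= 1.909

1.909


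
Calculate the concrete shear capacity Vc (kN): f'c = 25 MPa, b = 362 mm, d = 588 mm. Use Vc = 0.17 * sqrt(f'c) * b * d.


Vc = 0.17 * sqrt(25) * 362 * 588 / 1000
= 180.93 kN

180.93


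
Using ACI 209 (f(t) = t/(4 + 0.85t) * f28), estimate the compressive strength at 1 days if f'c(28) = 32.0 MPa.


f(1) = 1 / (4 + 0.85 * 1) * 32.0
= 1 / 4.85 * 32.0
= 6.6 MPa

6.6


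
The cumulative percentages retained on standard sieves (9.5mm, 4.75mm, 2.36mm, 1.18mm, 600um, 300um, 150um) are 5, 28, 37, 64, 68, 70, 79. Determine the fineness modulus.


FM = sum(cumulative % retained) / 100
= 351 / 100
= 3.51

3.51


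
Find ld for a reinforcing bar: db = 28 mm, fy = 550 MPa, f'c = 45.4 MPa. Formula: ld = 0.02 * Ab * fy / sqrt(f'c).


Ab = pi * 28^2 / 4 = 615.752 mm2
ld = 0.02 * 615.752 * 550 / sqrt(45.4)
= 1005.2 mm

1005.2


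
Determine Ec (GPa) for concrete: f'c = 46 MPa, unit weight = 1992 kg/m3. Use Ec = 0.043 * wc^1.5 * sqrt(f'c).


Ec = 0.043 * 1992^1.5 * sqrt(46) / 1000
= 25.93 GPa

25.93


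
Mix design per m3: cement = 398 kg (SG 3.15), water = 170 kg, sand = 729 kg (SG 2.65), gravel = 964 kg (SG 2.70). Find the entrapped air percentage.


Vol cement = 398 / (3.15 * 1000) = 0.126349 m3
Vol water = 170 / 1000 = 0.17 m3
Vol sand = 729 / (2.65 * 1000) = 0.275094 m3
Vol gravel = 964 / (2.70 * 1000) = 0.357037 m3
Total solid + water volume = 0.928481 m3
Air = (1 - 0.928481) * 100 = 7.15%

7.15


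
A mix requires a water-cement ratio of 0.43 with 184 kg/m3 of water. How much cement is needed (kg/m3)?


Cement = water / (w/c)
= 184 / 0.43
= 427.9 kg/m3

427.9


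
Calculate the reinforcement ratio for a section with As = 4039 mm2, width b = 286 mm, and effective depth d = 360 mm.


rho = As / (b * d)
= 4039 / (286 * 360)
= 0.0392

0.0392


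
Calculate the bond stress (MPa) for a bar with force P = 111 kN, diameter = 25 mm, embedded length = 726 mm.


u = P / (pi * db * ld)
= 111 * 1000 / (pi * 25 * 726)
= 1.947 MPa

1.947


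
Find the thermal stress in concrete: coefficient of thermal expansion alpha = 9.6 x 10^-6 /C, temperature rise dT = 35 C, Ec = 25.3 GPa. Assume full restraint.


sigma = alpha * dT * Ec
= 9.6e-6 * 35 * 25.3 * 1000
= 8.501 MPa

8.501


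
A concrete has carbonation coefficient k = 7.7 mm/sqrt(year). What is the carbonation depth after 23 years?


depth = k * sqrt(t)
= 7.7 * sqrt(23)
= 36.93 mm

36.93


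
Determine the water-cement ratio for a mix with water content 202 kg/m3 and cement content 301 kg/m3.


w/c = water / cement
w/c = 202 / 301 = 0.671

0.671


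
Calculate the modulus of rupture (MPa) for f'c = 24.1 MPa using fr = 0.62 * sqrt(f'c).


fr = 0.62 * sqrt(24.1)
= 3.044 MPa

3.044


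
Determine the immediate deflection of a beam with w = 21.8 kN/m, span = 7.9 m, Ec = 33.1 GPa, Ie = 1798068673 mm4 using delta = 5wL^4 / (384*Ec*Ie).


Convert: L = 7.9 m = 7900 mm, Ec = 33.1 GPa = 33100 MPa
delta = 5 * 21.8 * 7900^4 / (384 * 33100 * 1798068673)
= 18.58 mm

18.58


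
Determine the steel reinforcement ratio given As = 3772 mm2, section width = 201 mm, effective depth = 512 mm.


rho = As / (b * d)
= 3772 / (201 * 512)
= 0.0367

0.0367


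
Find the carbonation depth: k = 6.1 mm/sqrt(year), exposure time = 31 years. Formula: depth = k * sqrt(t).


depth = k * sqrt(t)
= 6.1 * sqrt(31)
= 33.96 mm

33.96


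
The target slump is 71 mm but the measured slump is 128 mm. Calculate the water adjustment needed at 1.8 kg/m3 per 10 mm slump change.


Difference = 71 - 128 = -57 mm
Water adjustment = -57 * 1.8 / 10 = -10.3 kg/m3

-10.3


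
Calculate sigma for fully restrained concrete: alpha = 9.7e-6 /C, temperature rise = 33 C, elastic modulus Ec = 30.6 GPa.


sigma = alpha * dT * Ec
= 9.7e-6 * 33 * 30.6 * 1000
= 9.795 MPa

9.795


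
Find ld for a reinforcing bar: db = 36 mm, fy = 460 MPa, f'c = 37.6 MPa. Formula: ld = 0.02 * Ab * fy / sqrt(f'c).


Ab = pi * 36^2 / 4 = 1017.876 mm2
ld = 0.02 * 1017.876 * 460 / sqrt(37.6)
= 1527.2 mm

1527.2


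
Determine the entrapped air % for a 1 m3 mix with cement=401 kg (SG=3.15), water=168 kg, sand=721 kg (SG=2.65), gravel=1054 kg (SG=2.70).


Vol cement = 401 / (3.15 * 1000) = 0.127302 m3
Vol water = 168 / 1000 = 0.168 m3
Vol sand = 721 / (2.65 * 1000) = 0.272075 m3
Vol gravel = 1054 / (2.70 * 1000) = 0.39037 m3
Total solid + water volume = 0.957747 m3
Air = (1 - 0.957747) * 100 = 4.23%

4.23


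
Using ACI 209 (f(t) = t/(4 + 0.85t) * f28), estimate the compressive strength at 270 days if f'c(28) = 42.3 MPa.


f(270) = 270 / (4 + 0.85 * 270) * 42.3
= 270 / 233.5 * 42.3
= 48.91 MPa

48.91


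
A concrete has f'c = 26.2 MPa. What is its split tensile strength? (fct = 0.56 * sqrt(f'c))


fct = 0.56 * sqrt(26.2)
= 0.56 * 5.119
= 2.866 MPa

2.866


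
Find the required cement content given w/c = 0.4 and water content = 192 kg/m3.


Cement = water / (w/c)
= 192 / 0.4
= 480.0 kg/m3

480.0


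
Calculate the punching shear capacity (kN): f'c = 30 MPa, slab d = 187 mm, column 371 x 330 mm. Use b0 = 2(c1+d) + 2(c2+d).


b0 = 2*(371 + 187) + 2*(330 + 187) = 2150 mm
Vc = 0.33 * sqrt(30) * 2150 * 187 / 1000
= 726.7 kN

726.7


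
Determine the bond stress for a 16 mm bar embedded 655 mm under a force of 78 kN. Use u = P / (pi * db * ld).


u = P / (pi * db * ld)
= 78 * 1000 / (pi * 16 * 655)
= 2.369 MPa

2.369


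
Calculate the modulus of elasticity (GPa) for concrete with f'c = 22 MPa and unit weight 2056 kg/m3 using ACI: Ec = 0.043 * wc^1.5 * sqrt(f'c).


Ec = 0.043 * 2056^1.5 * sqrt(22) / 1000
= 18.8 GPa

18.8


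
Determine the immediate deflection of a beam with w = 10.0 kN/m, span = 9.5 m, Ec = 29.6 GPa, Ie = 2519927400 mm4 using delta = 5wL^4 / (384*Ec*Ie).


Convert: L = 9.5 m = 9500 mm, Ec = 29.6 GPa = 29600 MPa
delta = 5 * 10.0 * 9500^4 / (384 * 29600 * 2519927400)
= 14.22 mm

14.22


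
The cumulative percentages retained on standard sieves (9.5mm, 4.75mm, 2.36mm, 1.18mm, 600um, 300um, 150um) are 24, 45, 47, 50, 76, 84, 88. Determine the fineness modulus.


FM = sum(cumulative % retained) / 100
= 414 / 100
= 4.14

4.14


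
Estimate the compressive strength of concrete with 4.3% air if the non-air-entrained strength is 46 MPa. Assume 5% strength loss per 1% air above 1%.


Strength loss = (4.3 - 1) * 5 = 16.5%
f'c = 46 * (1 - 16.5/100)
= 38.41 MPa

38.41


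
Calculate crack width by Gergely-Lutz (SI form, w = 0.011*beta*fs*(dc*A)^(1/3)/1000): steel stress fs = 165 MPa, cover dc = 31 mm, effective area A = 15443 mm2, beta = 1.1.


w = 0.011 * beta * fs * (dc * A)^(1/3) / 1000
= 0.011 * 1.1 * 165 * (31 * 15443)^(1/3) / 1000
= 0.156 mm

0.156


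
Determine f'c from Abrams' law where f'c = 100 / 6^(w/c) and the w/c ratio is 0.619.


f'c = 100 / 6^0.619
= 100 / 3.032
= 32.99 MPa

32.99


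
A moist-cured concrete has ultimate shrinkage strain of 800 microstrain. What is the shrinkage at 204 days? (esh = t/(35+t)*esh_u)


esh(204) = 204 / (35 + 204) * 800
= 204 / 239 * 800
= 682.8 microstrain

682.8


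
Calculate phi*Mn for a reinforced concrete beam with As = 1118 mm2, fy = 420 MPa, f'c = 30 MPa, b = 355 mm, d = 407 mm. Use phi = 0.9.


a = As * fy / (0.85 * f'c * b)
= 1118 * 420 / (0.85 * 30 * 355)
= 51.8708 mm
Mn = As * fy * (d - a/2) / 10^6
= 178.9327 kN-m
phi*Mn = 0.9 * 178.9327 = 161.04 kN-m

161.04


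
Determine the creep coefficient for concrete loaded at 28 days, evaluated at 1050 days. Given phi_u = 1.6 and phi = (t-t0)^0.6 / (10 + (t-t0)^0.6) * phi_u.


dt = 1050 - 28 = 1022
phi = 1022^0.6 / (10 + 1022^0.6) * 1.6
= 1.384

1.384


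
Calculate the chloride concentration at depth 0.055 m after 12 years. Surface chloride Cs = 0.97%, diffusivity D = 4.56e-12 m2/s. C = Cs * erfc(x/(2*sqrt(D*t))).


t_seconds = 12 * 365.25 * 24 * 3600 = 378691200.0 s
arg = 0.055 / (2 * sqrt(4.56e-12 * 378691200.0))
= 0.6618
erfc(0.6618) = 0.3493
C = 0.97 * 0.3493 = 0.3389%

0.3389


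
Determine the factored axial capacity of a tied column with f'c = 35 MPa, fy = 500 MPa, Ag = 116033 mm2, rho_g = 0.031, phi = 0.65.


Ast = rho * Ag = 0.031 * 116033 = 3597.023 mm2
phi*Pn = 0.65 * 0.80 * (0.85 * 35 * (116033 - 3597.023) + 500 * 3597.023) / 1000
= 2674.61 kN

2674.61
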